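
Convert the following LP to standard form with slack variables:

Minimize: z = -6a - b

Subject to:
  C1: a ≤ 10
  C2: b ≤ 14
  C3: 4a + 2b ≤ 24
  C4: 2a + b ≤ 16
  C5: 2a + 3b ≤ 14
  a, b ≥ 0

min z = -6a - b

s.t.
  a + s1 = 10
  b + s2 = 14
  4a + 2b + s3 = 24
  2a + b + s4 = 16
  2a + 3b + s5 = 14
  a, b, s1, s2, s3, s4, s5 ≥ 0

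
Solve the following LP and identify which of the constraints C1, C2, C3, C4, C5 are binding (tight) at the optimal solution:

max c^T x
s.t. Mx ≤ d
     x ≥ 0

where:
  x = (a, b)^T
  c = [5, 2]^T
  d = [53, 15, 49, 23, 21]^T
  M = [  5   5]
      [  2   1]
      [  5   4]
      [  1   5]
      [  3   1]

At a = 6, b = 3, compute slack b - a·x for each constraint:
  C1: 53 − 45 = 8  (slack)
  C2: 15 − 15 = 0  (binding)
  C3: 49 − 42 = 7  (slack)
  C4: 23 − 21 = 2  (slack)
  C5: 21 − 21 = 0  (binding)

Optimal: a = 6, b = 3
Binding: C2, C5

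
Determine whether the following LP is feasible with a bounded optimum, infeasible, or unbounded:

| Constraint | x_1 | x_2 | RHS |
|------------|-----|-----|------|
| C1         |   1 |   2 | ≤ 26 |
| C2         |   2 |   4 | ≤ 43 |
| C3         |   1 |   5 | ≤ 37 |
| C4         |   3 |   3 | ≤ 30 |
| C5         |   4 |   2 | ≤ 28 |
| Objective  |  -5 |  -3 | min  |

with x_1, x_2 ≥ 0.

Feasible with a bounded optimal solution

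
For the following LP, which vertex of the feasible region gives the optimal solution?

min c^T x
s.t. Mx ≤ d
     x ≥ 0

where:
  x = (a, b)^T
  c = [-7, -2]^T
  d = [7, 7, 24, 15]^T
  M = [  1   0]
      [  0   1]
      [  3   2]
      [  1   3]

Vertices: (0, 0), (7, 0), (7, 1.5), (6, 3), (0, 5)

Evaluate the objective at each vertex of the feasible region:
  z(0, 0) = 0
  z(7, 0) = -49
  z(7, 1.5) = -52  ←
  z(6, 3) = -48
  z(0, 5) = -10
The minimum is at a = 7, b = 1.5.

(7, 1.5)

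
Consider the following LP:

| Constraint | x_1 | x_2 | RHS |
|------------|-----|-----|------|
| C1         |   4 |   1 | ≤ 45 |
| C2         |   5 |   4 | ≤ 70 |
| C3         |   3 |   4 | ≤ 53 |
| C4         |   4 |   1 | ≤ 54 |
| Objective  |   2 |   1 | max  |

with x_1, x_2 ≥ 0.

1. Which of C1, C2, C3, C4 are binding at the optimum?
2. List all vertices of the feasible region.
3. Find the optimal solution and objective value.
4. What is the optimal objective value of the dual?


1. C1, C2
2. (0, 0), (11.25, 0), (10, 5), (8.5, 6.875), (0, 13.25)
3. x_1 = 10, x_2 = 5, z = 25
4. 25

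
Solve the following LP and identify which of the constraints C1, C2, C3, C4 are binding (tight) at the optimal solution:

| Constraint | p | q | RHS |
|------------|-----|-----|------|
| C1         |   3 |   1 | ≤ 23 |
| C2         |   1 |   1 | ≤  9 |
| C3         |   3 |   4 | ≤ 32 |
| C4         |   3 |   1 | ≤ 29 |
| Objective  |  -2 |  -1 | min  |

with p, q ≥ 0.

At p = 7, q = 2, compute slack b - a·x for each constraint:
  C1: 23 − 23 = 0  (binding)
  C2: 9 − 9 = 0  (binding)
  C3: 32 − 29 = 3  (slack)
  C4: 29 − 23 = 6  (slack)

Optimal: p = 7, q = 2
Binding: C1, C2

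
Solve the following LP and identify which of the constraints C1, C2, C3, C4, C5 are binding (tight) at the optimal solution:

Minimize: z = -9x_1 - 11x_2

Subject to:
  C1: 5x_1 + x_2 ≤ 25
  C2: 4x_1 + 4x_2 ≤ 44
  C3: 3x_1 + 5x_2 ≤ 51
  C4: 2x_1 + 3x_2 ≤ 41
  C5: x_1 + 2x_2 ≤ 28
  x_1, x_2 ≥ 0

At x_1 = 2, x_2 = 9, compute slack b - a·x for each constraint:
  C1: 25 − 19 = 6  (slack)
  C2: 44 − 44 = 0  (binding)
  C3: 51 − 51 = 0  (binding)
  C4: 41 − 31 = 10  (slack)
  C5: 28 − 20 = 8  (slack)

Optimal: x_1 = 2, x_2 = 9
Binding: C2, C3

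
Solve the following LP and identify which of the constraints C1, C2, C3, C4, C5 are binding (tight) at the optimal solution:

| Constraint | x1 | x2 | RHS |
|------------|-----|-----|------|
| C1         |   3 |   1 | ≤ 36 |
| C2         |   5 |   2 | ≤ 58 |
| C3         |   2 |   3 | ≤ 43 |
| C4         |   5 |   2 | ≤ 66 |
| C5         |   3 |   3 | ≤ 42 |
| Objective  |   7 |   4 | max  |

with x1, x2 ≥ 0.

At x1 = 10, x2 = 4, compute slack b - a·x for each constraint:
  C1: 36 − 34 = 2  (slack)
  C2: 58 − 58 = 0  (binding)
  C3: 43 − 32 = 11  (slack)
  C4: 66 − 58 = 8  (slack)
  C5: 42 − 42 = 0  (binding)

Optimal: x1 = 10, x2 = 4
Binding: C2, C5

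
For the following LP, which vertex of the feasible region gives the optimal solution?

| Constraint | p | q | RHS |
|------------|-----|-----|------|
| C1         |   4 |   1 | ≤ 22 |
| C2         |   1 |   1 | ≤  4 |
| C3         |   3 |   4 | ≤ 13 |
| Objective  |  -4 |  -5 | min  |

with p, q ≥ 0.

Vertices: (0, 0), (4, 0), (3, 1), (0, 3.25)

Evaluate the objective at each vertex of the feasible region:
  z(0, 0) = 0
  z(4, 0) = -16
  z(3, 1) = -17  ←
  z(0, 3.25) = -16.25
The minimum is at p = 3, q = 1.

(3, 1)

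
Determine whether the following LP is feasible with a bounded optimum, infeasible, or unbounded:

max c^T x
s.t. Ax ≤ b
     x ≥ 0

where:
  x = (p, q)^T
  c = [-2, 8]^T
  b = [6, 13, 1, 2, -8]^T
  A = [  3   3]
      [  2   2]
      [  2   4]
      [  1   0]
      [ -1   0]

Infeasible (no feasible solution exists)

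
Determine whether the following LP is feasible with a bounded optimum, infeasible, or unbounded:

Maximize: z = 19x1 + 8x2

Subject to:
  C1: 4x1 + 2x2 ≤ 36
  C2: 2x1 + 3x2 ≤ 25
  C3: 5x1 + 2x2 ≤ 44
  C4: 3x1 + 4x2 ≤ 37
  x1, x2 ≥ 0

Feasible with a bounded optimal solution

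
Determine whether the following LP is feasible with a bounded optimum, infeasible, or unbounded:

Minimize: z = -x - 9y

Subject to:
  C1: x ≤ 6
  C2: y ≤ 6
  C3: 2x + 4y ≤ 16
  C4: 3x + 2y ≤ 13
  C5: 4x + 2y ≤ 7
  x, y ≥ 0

Feasible with a bounded optimal solution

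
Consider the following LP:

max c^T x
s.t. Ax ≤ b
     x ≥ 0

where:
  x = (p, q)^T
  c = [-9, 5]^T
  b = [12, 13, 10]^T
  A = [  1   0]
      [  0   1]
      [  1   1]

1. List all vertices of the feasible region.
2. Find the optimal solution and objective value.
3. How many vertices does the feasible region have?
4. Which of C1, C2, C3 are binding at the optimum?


1. (0, 0), (10, 0), (0, 10)
2. p = 0, q = 10, z = 50
3. 3
4. C3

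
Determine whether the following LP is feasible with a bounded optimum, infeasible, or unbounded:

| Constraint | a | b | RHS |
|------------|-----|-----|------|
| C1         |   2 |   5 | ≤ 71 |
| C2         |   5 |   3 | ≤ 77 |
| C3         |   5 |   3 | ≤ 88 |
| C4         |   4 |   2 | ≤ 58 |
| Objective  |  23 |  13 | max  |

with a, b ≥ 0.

Feasible with a bounded optimal solution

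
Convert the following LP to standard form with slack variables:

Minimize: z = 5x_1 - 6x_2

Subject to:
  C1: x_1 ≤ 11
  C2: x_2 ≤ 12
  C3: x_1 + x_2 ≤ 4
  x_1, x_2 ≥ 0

min z = 5x_1 - 6x_2

s.t.
  x_1 + s1 = 11
  x_2 + s2 = 12
  x_1 + x_2 + s3 = 4
  x_1, x_2, s1, s2, s3 ≥ 0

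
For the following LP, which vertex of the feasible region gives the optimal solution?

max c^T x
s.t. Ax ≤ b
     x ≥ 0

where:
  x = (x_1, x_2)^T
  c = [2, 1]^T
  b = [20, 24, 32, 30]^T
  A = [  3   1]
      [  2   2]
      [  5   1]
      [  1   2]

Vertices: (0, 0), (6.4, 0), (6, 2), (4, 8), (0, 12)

Evaluate the objective at each vertex of the feasible region:
  z(0, 0) = 0
  z(6.4, 0) = 12.8
  z(6, 2) = 14
  z(4, 8) = 16  ←
  z(0, 12) = 12
The maximum is at x_1 = 4, x_2 = 8.

(4, 8)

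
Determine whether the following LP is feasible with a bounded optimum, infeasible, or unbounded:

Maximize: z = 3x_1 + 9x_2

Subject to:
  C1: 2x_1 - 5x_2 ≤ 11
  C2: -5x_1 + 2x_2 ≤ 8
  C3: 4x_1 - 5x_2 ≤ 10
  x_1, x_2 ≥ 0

Unbounded (objective can increase without bound)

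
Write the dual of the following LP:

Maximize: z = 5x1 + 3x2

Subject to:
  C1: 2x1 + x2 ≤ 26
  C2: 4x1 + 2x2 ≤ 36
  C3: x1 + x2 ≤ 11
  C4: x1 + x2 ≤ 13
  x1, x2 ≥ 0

Primal max cᵀx s.t. Ax ≤ b, x ≥ 0  →  Dual min bᵀy s.t. Aᵀy ≥ c, y ≥ 0.

Minimize: z = 26y1 + 36y2 + 11y3 + 13y4

Subject to:
  2y1 + 4y2 + y3 + y4 ≥ 5
  y1 + 2y2 + y3 + y4 ≥ 3
  y1, y2, y3, y4 ≥ 0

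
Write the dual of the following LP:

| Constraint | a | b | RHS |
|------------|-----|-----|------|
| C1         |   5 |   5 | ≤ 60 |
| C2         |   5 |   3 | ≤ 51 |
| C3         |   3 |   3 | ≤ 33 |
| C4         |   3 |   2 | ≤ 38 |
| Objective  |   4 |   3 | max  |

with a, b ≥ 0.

Primal max cᵀx s.t. Ax ≤ b, x ≥ 0  →  Dual min bᵀy s.t. Aᵀy ≥ c, y ≥ 0.

Minimize: z = 60y1 + 51y2 + 33y3 + 38y4

Subject to:
  5y1 + 5y2 + 3y3 + 3y4 ≥ 4
  5y1 + 3y2 + 3y3 + 2y4 ≥ 3
  y1, y2, y3, y4 ≥ 0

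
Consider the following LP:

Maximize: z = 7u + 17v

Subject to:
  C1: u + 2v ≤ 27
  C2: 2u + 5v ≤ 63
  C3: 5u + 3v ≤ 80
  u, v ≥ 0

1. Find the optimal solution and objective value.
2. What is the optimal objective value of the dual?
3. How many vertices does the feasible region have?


1. u = 9, v = 9, z = 216
2. 216
3. 5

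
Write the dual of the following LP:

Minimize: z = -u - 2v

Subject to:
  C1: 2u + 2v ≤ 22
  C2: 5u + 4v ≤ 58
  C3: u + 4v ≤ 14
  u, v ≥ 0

Primal min cᵀx s.t. Ax ≤ b, x ≥ 0  →  Dual max −bᵀy s.t. Aᵀy ≥ −c, y ≥ 0.

Maximize: z = -22y1 - 58y2 - 14y3

Subject to:
  2y1 + 5y2 + y3 ≥ 1
  2y1 + 4y2 + 4y3 ≥ 2
  y1, y2, y3 ≥ 0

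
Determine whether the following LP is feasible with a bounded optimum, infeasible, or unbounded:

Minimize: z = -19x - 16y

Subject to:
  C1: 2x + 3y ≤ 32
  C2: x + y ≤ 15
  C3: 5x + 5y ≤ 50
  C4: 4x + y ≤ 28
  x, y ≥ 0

Feasible with a bounded optimal solution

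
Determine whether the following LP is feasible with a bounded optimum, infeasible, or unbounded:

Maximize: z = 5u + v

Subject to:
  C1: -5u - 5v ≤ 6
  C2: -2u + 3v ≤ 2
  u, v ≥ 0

Unbounded (objective can increase without bound)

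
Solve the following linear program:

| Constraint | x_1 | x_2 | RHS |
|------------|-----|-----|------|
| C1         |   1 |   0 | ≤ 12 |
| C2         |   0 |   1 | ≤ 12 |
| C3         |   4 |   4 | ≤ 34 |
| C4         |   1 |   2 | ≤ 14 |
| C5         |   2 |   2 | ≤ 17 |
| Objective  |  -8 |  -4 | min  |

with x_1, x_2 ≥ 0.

Evaluate the objective at each vertex of the feasible region:
  z(0, 0) = 0
  z(8.5, 0) = -68  ←
  z(3, 5.5) = -46
  z(0, 7) = -28
The minimum is at x_1 = 8.5, x_2 = 0.

x_1 = 8.5, x_2 = 0, z = -68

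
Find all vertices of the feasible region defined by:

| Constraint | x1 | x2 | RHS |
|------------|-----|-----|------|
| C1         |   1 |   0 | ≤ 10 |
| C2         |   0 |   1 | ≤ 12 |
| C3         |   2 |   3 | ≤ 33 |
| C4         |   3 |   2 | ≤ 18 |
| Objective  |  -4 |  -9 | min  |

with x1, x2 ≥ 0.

(0, 0), (6, 0), (0, 9)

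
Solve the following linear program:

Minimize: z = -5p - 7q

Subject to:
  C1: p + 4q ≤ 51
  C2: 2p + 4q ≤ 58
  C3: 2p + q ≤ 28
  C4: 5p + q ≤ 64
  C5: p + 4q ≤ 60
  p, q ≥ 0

Evaluate the objective at each vertex of the feasible region:
  z(0, 0) = 0
  z(12.8, 0) = -64
  z(12, 4) = -88
  z(9, 10) = -115  ←
  z(7, 11) = -112
  z(0, 12.75) = -89.25
The minimum is at p = 9, q = 10.

p = 9, q = 10, z = -115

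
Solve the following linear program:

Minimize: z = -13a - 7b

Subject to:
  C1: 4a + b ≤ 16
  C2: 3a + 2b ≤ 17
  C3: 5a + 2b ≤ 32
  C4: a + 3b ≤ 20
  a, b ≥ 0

Evaluate the objective at each vertex of the feasible region:
  z(0, 0) = 0
  z(4, 0) = -52
  z(3, 4) = -67  ←
  z(1.571, 6.143) = -63.43
  z(0, 6.667) = -46.67
The minimum is at a = 3, b = 4.

a = 3, b = 4, z = -67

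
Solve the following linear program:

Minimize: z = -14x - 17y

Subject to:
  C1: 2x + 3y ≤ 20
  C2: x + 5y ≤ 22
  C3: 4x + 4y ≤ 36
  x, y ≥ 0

Evaluate the objective at each vertex of the feasible region:
  z(0, 0) = 0
  z(9, 0) = -126
  z(7, 2) = -132  ←
  z(4.857, 3.429) = -126.3
  z(0, 4.4) = -74.8
The minimum is at x = 7, y = 2.

x = 7, y = 2, z = -132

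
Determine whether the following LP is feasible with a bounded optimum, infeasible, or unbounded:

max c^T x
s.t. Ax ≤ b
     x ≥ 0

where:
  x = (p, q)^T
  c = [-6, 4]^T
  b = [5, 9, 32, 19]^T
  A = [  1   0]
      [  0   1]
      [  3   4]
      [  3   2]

Feasible with a bounded optimal solution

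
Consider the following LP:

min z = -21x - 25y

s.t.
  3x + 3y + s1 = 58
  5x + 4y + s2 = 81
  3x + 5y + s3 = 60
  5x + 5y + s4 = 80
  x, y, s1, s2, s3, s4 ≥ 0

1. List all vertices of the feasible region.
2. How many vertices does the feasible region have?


1. (0, 0), (16, 0), (10, 6), (0, 12)
2. 4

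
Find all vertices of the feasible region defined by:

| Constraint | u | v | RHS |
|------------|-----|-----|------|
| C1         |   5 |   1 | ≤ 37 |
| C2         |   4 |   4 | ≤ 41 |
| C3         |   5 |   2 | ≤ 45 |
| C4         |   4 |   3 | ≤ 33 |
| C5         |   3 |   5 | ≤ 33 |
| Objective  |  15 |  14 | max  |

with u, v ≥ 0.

(0, 0), (7.4, 0), (7.091, 1.545), (6, 3), (0, 6.6)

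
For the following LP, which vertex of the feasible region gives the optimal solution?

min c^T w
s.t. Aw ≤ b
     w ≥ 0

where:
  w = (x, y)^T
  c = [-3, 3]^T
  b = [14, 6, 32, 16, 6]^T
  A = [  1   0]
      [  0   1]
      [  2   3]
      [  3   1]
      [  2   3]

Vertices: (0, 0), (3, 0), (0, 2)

Evaluate the objective at each vertex of the feasible region:
  z(0, 0) = 0
  z(3, 0) = -9  ←
  z(0, 2) = 6
The minimum is at x = 3, y = 0.

(3, 0)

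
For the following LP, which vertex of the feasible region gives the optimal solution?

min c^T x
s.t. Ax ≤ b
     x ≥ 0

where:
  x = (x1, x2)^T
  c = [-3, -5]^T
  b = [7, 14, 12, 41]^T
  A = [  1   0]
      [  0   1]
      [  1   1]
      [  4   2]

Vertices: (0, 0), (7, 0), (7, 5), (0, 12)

Evaluate the objective at each vertex of the feasible region:
  z(0, 0) = 0
  z(7, 0) = -21
  z(7, 5) = -46
  z(0, 12) = -60  ←
The minimum is at x1 = 0, x2 = 12.

(0, 12)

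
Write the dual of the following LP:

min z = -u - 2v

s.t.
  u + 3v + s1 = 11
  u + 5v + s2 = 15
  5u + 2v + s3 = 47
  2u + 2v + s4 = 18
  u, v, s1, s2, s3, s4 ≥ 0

Primal min cᵀx s.t. Ax ≤ b, x ≥ 0  →  Dual max −bᵀy s.t. Aᵀy ≥ −c, y ≥ 0.

Maximize: z = -11y1 - 15y2 - 47y3 - 18y4

Subject to:
  y1 + y2 + 5y3 + 2y4 ≥ 1
  3y1 + 5y2 + 2y3 + 2y4 ≥ 2
  y1, y2, y3, y4 ≥ 0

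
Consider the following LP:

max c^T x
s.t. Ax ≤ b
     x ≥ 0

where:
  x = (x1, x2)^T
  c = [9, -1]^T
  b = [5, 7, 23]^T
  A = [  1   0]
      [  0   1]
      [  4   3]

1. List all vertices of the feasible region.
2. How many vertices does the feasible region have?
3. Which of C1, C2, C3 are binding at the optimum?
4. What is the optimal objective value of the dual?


1. (0, 0), (5, 0), (5, 1), (0.5, 7), (0, 7)
2. 5
3. C1
4. 45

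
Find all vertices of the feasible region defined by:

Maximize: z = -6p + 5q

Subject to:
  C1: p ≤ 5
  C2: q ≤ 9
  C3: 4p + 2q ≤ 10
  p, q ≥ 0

(0, 0), (2.5, 0), (0, 5)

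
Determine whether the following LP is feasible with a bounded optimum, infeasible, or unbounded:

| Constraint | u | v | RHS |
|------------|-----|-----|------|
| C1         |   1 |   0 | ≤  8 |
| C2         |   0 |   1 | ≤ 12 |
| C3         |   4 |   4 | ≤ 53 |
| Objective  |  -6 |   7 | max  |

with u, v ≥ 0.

Feasible with a bounded optimal solution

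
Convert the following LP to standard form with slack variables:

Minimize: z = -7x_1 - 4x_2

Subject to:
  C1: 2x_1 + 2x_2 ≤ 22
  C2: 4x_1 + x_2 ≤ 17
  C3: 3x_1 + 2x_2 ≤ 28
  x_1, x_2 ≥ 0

min z = -7x_1 - 4x_2

s.t.
  2x_1 + 2x_2 + s1 = 22
  4x_1 + x_2 + s2 = 17
  3x_1 + 2x_2 + s3 = 28
  x_1, x_2, s1, s2, s3 ≥ 0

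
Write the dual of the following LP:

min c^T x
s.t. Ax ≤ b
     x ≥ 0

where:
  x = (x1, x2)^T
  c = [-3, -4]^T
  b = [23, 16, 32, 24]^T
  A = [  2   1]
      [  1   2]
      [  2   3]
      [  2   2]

Primal min cᵀx s.t. Ax ≤ b, x ≥ 0  →  Dual max −bᵀy s.t. Aᵀy ≥ −c, y ≥ 0.

Maximize: z = -23y1 - 16y2 - 32y3 - 24y4

Subject to:
  2y1 + y2 + 2y3 + 2y4 ≥ 3
  y1 + 2y2 + 3y3 + 2y4 ≥ 4
  y1, y2, y3, y4 ≥ 0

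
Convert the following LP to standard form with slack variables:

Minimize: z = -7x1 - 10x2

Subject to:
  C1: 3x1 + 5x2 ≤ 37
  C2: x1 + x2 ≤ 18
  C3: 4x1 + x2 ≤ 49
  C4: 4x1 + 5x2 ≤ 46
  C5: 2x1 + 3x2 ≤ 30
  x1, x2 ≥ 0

min z = -7x1 - 10x2

s.t.
  3x1 + 5x2 + s1 = 37
  x1 + x2 + s2 = 18
  4x1 + x2 + s3 = 49
  4x1 + 5x2 + s4 = 46
  2x1 + 3x2 + s5 = 30
  x1, x2, s1, s2, s3, s4, s5 ≥ 0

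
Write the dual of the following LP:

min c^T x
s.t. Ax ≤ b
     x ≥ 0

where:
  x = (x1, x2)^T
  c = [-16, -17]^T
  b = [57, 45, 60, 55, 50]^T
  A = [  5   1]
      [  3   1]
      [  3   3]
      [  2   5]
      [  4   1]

Primal min cᵀx s.t. Ax ≤ b, x ≥ 0  →  Dual max −bᵀy s.t. Aᵀy ≥ −c, y ≥ 0.

Maximize: z = -57y1 - 45y2 - 60y3 - 55y4 - 50y5

Subject to:
  5y1 + 3y2 + 3y3 + 2y4 + 4y5 ≥ 16
  y1 + y2 + 3y3 + 5y4 + y5 ≥ 17
  y1, y2, y3, y4, y5 ≥ 0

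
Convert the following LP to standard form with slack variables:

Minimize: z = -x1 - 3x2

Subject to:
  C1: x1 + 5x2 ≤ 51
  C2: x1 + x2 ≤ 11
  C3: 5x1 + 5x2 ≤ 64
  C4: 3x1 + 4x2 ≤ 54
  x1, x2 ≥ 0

min z = -x1 - 3x2

s.t.
  x1 + 5x2 + s1 = 51
  x1 + x2 + s2 = 11
  5x1 + 5x2 + s3 = 64
  3x1 + 4x2 + s4 = 54
  x1, x2, s1, s2, s3, s4 ≥ 0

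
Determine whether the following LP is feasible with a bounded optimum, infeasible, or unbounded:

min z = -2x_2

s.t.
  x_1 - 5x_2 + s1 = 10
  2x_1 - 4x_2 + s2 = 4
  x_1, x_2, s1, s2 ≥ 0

Unbounded (objective can decrease without bound)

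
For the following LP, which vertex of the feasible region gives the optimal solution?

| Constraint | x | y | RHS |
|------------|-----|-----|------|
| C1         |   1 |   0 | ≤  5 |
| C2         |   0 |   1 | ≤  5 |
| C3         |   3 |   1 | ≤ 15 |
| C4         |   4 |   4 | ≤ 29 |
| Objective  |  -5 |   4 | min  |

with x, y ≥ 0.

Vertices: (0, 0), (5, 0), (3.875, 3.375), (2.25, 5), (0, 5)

Evaluate the objective at each vertex of the feasible region:
  z(0, 0) = 0
  z(5, 0) = -25  ←
  z(3.875, 3.375) = -5.875
  z(2.25, 5) = 8.75
  z(0, 5) = 20
The minimum is at x = 5, y = 0.

(5, 0)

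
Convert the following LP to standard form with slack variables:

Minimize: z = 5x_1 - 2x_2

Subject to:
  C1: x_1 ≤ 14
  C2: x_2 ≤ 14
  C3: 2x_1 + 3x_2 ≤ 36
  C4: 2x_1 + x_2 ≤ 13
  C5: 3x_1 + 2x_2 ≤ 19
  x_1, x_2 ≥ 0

min z = 5x_1 - 2x_2

s.t.
  x_1 + s1 = 14
  x_2 + s2 = 14
  2x_1 + 3x_2 + s3 = 36
  2x_1 + x_2 + s4 = 13
  3x_1 + 2x_2 + s5 = 19
  x_1, x_2, s1, s2, s3, s4, s5 ≥ 0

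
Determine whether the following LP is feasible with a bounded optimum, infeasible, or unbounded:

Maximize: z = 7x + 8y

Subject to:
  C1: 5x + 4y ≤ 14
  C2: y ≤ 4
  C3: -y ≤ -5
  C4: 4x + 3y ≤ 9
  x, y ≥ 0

Infeasible (no feasible solution exists)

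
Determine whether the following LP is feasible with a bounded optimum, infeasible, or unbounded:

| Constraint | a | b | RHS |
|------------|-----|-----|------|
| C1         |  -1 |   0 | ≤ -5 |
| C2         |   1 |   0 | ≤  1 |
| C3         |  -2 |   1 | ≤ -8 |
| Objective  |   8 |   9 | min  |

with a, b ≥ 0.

Infeasible (no feasible solution exists)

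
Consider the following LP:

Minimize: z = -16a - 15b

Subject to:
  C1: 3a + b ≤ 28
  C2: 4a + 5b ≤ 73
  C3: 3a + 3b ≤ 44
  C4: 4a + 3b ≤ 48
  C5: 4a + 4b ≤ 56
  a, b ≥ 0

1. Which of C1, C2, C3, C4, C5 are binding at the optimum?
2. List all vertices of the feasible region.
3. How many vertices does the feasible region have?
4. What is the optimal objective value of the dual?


1. C4, C5
2. (0, 0), (9.333, 0), (7.2, 6.4), (6, 8), (0, 14)
3. 5
4. -216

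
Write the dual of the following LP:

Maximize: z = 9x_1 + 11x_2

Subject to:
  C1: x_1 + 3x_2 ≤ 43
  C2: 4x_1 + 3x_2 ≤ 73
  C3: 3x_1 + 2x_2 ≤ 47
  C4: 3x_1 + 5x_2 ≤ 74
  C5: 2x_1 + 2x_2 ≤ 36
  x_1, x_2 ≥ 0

Primal max cᵀx s.t. Ax ≤ b, x ≥ 0  →  Dual min bᵀy s.t. Aᵀy ≥ c, y ≥ 0.

Minimize: z = 43y1 + 73y2 + 47y3 + 74y4 + 36y5

Subject to:
  y1 + 4y2 + 3y3 + 3y4 + 2y5 ≥ 9
  3y1 + 3y2 + 2y3 + 5y4 + 2y5 ≥ 11
  y1, y2, y3, y4, y5 ≥ 0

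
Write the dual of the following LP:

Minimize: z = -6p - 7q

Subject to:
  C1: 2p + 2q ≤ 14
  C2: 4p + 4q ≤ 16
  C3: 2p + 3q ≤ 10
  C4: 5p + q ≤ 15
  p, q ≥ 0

Primal min cᵀx s.t. Ax ≤ b, x ≥ 0  →  Dual max −bᵀy s.t. Aᵀy ≥ −c, y ≥ 0.

Maximize: z = -14y1 - 16y2 - 10y3 - 15y4

Subject to:
  2y1 + 4y2 + 2y3 + 5y4 ≥ 6
  2y1 + 4y2 + 3y3 + y4 ≥ 7
  y1, y2, y3, y4 ≥ 0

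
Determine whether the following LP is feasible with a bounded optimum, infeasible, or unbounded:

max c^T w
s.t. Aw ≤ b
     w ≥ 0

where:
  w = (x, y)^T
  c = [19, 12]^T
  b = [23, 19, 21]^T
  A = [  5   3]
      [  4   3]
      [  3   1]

Feasible with a bounded optimal solution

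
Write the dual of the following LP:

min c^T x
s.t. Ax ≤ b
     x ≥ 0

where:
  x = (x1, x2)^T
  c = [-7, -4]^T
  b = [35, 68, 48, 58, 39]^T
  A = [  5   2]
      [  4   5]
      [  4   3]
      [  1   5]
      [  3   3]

Primal min cᵀx s.t. Ax ≤ b, x ≥ 0  →  Dual max −bᵀy s.t. Aᵀy ≥ −c, y ≥ 0.

Maximize: z = -35y1 - 68y2 - 48y3 - 58y4 - 39y5

Subject to:
  5y1 + 4y2 + 4y3 + y4 + 3y5 ≥ 7
  2y1 + 5y2 + 3y3 + 5y4 + 3y5 ≥ 4
  y1, y2, y3, y4, y5 ≥ 0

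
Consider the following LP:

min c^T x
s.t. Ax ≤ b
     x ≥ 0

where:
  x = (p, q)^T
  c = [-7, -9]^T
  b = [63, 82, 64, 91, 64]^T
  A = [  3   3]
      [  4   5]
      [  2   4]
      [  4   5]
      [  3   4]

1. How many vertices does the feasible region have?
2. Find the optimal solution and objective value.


1. 4
2. p = 8, q = 10, z = -146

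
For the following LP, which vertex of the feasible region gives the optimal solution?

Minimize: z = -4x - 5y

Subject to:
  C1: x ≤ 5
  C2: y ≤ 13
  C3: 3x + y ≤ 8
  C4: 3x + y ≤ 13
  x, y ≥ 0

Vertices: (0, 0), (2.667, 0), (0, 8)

Evaluate the objective at each vertex of the feasible region:
  z(0, 0) = 0
  z(2.667, 0) = -10.67
  z(0, 8) = -40  ←
The minimum is at x = 0, y = 8.

(0, 8)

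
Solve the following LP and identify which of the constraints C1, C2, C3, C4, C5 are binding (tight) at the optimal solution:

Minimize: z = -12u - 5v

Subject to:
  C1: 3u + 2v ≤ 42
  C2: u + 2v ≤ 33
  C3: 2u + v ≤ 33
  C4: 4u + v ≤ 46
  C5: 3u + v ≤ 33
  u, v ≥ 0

At u = 8, v = 9, compute slack b - a·x for each constraint:
  C1: 42 − 42 = 0  (binding)
  C2: 33 − 26 = 7  (slack)
  C3: 33 − 25 = 8  (slack)
  C4: 46 − 41 = 5  (slack)
  C5: 33 − 33 = 0  (binding)

Optimal: u = 8, v = 9
Binding: C1, C5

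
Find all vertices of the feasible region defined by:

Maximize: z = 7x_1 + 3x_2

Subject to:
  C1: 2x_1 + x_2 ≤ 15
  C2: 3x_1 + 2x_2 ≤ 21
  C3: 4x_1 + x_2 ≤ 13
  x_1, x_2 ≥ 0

(0, 0), (3.25, 0), (1, 9), (0, 10.5)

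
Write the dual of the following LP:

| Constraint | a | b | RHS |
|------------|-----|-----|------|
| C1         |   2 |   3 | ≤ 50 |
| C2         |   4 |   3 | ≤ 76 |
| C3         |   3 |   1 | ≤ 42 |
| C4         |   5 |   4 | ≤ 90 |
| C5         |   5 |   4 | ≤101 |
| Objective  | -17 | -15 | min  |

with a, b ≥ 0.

Primal min cᵀx s.t. Ax ≤ b, x ≥ 0  →  Dual max −bᵀy s.t. Aᵀy ≥ −c, y ≥ 0.

Maximize: z = -50y1 - 76y2 - 42y3 - 90y4 - 101y5

Subject to:
  2y1 + 4y2 + 3y3 + 5y4 + 5y5 ≥ 17
  3y1 + 3y2 + y3 + 4y4 + 4y5 ≥ 15
  y1, y2, y3, y4, y5 ≥ 0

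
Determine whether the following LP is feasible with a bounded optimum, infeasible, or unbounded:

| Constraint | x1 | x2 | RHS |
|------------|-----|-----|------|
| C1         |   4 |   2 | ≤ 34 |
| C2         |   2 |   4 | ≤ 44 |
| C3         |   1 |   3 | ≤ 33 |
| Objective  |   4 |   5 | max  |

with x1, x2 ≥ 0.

Feasible with a bounded optimal solution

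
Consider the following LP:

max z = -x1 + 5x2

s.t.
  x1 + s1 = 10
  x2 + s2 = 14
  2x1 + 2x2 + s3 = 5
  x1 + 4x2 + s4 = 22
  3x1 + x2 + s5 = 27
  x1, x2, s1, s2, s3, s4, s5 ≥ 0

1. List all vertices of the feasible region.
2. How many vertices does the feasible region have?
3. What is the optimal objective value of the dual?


1. (0, 0), (2.5, 0), (0, 2.5)
2. 3
3. 12.5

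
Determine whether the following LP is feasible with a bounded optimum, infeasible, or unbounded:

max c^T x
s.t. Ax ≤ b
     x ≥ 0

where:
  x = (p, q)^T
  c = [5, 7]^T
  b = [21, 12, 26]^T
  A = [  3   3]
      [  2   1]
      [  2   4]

Feasible with a bounded optimal solution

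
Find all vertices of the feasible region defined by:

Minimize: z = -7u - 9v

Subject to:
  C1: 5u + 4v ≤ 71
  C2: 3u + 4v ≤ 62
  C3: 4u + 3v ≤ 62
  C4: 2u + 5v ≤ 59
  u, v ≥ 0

(0, 0), (14.2, 0), (7, 9), (0, 11.8)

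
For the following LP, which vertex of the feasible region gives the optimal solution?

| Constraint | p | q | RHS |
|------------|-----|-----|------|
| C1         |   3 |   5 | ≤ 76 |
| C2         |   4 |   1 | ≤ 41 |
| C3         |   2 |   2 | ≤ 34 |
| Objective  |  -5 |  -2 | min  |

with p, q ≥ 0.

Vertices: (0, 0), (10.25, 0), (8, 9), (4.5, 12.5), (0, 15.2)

Evaluate the objective at each vertex of the feasible region:
  z(0, 0) = 0
  z(10.25, 0) = -51.25
  z(8, 9) = -58  ←
  z(4.5, 12.5) = -47.5
  z(0, 15.2) = -30.4
The minimum is at p = 8, q = 9.

(8, 9)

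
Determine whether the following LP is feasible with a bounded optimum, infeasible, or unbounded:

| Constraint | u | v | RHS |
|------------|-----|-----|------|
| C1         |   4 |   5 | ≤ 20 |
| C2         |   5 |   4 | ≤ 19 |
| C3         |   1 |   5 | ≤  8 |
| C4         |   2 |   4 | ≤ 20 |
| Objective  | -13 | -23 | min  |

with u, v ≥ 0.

Feasible with a bounded optimal solution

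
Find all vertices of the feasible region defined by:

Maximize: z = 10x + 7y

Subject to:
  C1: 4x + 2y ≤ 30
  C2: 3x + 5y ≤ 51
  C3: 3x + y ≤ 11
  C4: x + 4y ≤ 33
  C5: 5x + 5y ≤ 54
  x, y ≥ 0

(0, 0), (3.667, 0), (1, 8), (0, 8.25)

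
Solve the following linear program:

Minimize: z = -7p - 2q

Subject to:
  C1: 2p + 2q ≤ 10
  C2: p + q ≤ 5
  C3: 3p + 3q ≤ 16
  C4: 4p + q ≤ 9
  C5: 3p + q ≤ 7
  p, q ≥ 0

Evaluate the objective at each vertex of the feasible region:
  z(0, 0) = 0
  z(2.25, 0) = -15.75
  z(2, 1) = -16  ←
  z(1, 4) = -15
  z(0, 5) = -10
The minimum is at p = 2, q = 1.

p = 2, q = 1, z = -16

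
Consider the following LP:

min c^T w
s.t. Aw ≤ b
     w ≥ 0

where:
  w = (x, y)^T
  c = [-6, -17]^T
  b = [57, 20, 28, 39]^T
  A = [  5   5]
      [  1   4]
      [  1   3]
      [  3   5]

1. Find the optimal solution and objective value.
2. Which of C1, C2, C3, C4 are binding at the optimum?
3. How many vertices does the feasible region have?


1. x = 8, y = 3, z = -99
2. C2, C4
3. 5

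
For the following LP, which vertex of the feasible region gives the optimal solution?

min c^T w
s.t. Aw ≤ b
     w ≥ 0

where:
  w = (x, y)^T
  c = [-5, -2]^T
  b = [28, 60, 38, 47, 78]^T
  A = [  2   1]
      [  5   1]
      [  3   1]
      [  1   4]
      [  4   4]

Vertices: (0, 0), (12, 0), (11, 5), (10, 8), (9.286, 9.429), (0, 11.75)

Evaluate the objective at each vertex of the feasible region:
  z(0, 0) = 0
  z(12, 0) = -60
  z(11, 5) = -65
  z(10, 8) = -66  ←
  z(9.286, 9.429) = -65.29
  z(0, 11.75) = -23.5
The minimum is at x = 10, y = 8.

(10, 8)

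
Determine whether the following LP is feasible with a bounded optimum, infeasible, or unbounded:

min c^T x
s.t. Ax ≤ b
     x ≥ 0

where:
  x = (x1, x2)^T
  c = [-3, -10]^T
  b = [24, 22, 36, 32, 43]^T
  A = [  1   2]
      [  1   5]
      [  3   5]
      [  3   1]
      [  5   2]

Feasible with a bounded optimal solution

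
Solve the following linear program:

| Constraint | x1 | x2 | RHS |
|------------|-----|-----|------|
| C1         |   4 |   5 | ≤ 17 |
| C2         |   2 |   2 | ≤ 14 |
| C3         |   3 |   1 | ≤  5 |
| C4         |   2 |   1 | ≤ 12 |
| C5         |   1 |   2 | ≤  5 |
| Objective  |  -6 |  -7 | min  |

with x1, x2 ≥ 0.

Evaluate the objective at each vertex of the feasible region:
  z(0, 0) = 0
  z(1.667, 0) = -10
  z(1, 2) = -20  ←
  z(0, 2.5) = -17.5
The minimum is at x1 = 1, x2 = 2.

x1 = 1, x2 = 2, z = -20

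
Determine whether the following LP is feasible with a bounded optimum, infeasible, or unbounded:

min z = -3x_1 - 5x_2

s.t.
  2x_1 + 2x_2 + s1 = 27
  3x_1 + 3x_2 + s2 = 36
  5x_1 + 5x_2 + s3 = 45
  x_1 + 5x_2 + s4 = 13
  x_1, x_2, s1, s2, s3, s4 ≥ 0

Feasible with a bounded optimal solution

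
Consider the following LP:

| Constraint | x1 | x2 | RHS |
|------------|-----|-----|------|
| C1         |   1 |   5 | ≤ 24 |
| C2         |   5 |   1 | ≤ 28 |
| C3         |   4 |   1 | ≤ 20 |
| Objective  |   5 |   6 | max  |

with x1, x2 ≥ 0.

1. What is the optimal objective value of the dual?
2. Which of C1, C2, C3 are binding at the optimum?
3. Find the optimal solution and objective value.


1. 44
2. C1, C3
3. x1 = 4, x2 = 4, z = 44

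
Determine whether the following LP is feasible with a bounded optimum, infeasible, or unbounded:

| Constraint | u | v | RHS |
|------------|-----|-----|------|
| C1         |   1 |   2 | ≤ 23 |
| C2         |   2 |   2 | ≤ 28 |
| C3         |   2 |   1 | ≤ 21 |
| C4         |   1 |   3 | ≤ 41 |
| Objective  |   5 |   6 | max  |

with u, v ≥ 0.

Feasible with a bounded optimal solution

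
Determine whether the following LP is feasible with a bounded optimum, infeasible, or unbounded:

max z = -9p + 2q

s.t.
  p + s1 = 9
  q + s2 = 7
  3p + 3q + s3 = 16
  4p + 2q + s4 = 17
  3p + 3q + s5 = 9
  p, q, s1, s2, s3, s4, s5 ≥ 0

Feasible with a bounded optimal solution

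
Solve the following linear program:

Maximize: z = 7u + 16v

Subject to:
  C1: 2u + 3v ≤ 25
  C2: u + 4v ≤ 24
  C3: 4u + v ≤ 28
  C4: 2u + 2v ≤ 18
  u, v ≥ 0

Evaluate the objective at each vertex of the feasible region:
  z(0, 0) = 0
  z(7, 0) = 49
  z(6.333, 2.667) = 87
  z(4, 5) = 108  ←
  z(0, 6) = 96
The maximum is at u = 4, v = 5.

u = 4, v = 5, z = 108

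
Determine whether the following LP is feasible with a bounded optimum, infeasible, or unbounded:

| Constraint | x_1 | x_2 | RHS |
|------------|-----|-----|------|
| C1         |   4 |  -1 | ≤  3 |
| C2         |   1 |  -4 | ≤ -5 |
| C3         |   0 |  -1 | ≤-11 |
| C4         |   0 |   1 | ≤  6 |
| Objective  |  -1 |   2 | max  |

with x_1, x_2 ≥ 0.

Infeasible (no feasible solution exists)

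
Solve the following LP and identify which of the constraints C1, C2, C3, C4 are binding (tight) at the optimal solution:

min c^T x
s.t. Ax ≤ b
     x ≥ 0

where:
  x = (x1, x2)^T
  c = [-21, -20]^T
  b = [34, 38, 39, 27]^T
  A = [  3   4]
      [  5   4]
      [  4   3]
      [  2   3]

At x1 = 2, x2 = 7, compute slack b - a·x for each constraint:
  C1: 34 − 34 = 0  (binding)
  C2: 38 − 38 = 0  (binding)
  C3: 39 − 29 = 10  (slack)
  C4: 27 − 25 = 2  (slack)

Optimal: x1 = 2, x2 = 7
Binding: C1, C2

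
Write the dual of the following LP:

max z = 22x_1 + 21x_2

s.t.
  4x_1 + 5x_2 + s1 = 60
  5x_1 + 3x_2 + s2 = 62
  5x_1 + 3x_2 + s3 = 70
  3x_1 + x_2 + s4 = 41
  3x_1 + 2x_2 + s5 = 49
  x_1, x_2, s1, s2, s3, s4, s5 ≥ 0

Primal max cᵀx s.t. Ax ≤ b, x ≥ 0  →  Dual min bᵀy s.t. Aᵀy ≥ c, y ≥ 0.

Minimize: z = 60y1 + 62y2 + 70y3 + 41y4 + 49y5

Subject to:
  4y1 + 5y2 + 5y3 + 3y4 + 3y5 ≥ 22
  5y1 + 3y2 + 3y3 + y4 + 2y5 ≥ 21
  y1, y2, y3, y4, y5 ≥ 0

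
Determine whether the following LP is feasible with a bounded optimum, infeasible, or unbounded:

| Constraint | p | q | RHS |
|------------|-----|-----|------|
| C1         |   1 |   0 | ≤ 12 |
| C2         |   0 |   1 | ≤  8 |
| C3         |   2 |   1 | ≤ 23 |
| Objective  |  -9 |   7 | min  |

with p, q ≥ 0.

Feasible with a bounded optimal solution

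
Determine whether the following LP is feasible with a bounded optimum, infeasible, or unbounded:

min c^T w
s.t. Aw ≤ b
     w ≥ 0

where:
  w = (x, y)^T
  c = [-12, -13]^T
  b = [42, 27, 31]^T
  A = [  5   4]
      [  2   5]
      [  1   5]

Feasible with a bounded optimal solution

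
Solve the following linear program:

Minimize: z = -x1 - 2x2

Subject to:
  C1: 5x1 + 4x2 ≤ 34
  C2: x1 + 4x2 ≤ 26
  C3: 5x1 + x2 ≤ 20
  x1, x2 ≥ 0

Evaluate the objective at each vertex of the feasible region:
  z(0, 0) = 0
  z(4, 0) = -4
  z(3.067, 4.667) = -12.4
  z(2, 6) = -14  ←
  z(0, 6.5) = -13
The minimum is at x1 = 2, x2 = 6.

x1 = 2, x2 = 6, z = -14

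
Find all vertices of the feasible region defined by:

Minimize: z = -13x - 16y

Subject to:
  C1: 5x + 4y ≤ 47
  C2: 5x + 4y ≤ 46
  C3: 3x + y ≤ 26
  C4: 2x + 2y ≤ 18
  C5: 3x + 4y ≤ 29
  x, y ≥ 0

(0, 0), (8.667, 0), (8.5, 0.5), (7, 2), (0, 7.25)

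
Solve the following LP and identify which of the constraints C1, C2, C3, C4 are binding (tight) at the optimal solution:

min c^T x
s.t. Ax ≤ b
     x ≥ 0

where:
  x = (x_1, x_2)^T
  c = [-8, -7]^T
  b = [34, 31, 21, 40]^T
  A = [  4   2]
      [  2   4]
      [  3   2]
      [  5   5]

At x_1 = 5, x_2 = 3, compute slack b - a·x for each constraint:
  C1: 34 − 26 = 8  (slack)
  C2: 31 − 22 = 9  (slack)
  C3: 21 − 21 = 0  (binding)
  C4: 40 − 40 = 0  (binding)

Optimal: x_1 = 5, x_2 = 3
Binding: C3, C4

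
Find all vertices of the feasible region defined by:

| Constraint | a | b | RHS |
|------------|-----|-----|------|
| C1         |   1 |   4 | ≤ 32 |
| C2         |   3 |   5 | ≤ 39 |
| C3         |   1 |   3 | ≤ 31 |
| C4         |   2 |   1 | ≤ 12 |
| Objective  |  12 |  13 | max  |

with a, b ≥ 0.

(0, 0), (6, 0), (3, 6), (0, 7.8)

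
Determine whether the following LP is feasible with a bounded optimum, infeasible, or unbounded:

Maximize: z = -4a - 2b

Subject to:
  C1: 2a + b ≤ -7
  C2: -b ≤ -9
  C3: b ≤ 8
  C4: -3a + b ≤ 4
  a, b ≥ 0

Infeasible (no feasible solution exists)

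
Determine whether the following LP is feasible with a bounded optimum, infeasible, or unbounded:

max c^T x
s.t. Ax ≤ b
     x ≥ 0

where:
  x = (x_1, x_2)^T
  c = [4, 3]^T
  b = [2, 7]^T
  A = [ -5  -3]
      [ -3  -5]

Unbounded (objective can increase without bound)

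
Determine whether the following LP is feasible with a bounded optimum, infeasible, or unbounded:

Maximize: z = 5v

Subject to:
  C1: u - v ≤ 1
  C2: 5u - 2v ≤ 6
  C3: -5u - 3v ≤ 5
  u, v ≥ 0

Unbounded (objective can increase without bound)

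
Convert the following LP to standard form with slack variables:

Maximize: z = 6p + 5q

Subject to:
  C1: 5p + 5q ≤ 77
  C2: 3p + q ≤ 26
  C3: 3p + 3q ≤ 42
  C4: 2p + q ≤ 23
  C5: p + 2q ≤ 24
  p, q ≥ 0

max z = 6p + 5q

s.t.
  5p + 5q + s1 = 77
  3p + q + s2 = 26
  3p + 3q + s3 = 42
  2p + q + s4 = 23
  p + 2q + s5 = 24
  p, q, s1, s2, s3, s4, s5 ≥ 0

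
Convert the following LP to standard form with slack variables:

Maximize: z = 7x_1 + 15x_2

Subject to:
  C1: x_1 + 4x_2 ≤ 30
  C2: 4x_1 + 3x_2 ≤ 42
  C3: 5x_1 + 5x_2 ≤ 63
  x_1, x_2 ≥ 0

max z = 7x_1 + 15x_2

s.t.
  x_1 + 4x_2 + s1 = 30
  4x_1 + 3x_2 + s2 = 42
  5x_1 + 5x_2 + s3 = 63
  x_1, x_2, s1, s2, s3 ≥ 0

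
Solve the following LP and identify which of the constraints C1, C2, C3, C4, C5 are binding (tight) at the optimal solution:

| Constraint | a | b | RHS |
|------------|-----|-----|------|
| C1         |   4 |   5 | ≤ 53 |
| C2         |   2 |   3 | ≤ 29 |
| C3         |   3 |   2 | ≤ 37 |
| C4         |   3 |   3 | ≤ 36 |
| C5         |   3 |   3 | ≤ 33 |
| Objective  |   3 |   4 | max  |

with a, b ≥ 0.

At a = 4, b = 7, compute slack b - a·x for each constraint:
  C1: 53 − 51 = 2  (slack)
  C2: 29 − 29 = 0  (binding)
  C3: 37 − 26 = 11  (slack)
  C4: 36 − 33 = 3  (slack)
  C5: 33 − 33 = 0  (binding)

Optimal: a = 4, b = 7
Binding: C2, C5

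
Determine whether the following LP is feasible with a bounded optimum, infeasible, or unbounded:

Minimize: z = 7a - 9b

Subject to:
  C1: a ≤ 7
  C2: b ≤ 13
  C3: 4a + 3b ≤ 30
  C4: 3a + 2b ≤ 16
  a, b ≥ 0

Feasible with a bounded optimal solution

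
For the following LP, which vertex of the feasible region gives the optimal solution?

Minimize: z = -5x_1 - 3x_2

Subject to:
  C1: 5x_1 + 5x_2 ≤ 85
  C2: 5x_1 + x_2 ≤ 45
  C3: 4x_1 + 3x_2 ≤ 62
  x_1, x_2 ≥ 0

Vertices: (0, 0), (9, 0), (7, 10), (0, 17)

Evaluate the objective at each vertex of the feasible region:
  z(0, 0) = 0
  z(9, 0) = -45
  z(7, 10) = -65  ←
  z(0, 17) = -51
The minimum is at x_1 = 7, x_2 = 10.

(7, 10)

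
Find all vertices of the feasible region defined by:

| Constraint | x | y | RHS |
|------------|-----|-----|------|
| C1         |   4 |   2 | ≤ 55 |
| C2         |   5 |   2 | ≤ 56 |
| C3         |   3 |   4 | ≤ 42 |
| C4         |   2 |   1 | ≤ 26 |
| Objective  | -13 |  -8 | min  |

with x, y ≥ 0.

(0, 0), (11.2, 0), (10, 3), (0, 10.5)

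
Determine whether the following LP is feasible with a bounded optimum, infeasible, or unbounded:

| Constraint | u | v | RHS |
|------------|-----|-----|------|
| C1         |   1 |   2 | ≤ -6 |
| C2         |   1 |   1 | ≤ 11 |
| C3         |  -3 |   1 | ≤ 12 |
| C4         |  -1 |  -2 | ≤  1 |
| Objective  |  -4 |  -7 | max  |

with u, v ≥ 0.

Infeasible (no feasible solution exists)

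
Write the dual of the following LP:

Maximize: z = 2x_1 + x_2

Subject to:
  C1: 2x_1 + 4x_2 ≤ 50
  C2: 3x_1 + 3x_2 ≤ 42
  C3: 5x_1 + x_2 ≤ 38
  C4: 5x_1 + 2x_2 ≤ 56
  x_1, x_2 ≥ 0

Primal max cᵀx s.t. Ax ≤ b, x ≥ 0  →  Dual min bᵀy s.t. Aᵀy ≥ c, y ≥ 0.

Minimize: z = 50y1 + 42y2 + 38y3 + 56y4

Subject to:
  2y1 + 3y2 + 5y3 + 5y4 ≥ 2
  4y1 + 3y2 + y3 + 2y4 ≥ 1
  y1, y2, y3, y4 ≥ 0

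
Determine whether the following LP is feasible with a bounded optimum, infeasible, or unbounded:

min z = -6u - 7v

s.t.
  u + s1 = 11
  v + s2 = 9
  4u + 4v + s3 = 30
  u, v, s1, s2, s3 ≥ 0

Feasible with a bounded optimal solution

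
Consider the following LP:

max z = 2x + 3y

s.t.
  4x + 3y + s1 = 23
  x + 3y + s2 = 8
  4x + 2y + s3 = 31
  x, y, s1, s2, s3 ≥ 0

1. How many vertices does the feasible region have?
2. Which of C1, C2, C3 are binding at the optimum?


1. 4
2. C1, C2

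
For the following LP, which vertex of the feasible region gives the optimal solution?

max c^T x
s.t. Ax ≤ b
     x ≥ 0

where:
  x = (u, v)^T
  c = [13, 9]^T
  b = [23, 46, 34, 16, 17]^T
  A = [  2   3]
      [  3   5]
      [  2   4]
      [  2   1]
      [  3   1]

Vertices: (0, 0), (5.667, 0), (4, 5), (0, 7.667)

Evaluate the objective at each vertex of the feasible region:
  z(0, 0) = 0
  z(5.667, 0) = 73.67
  z(4, 5) = 97  ←
  z(0, 7.667) = 69
The maximum is at u = 4, v = 5.

(4, 5)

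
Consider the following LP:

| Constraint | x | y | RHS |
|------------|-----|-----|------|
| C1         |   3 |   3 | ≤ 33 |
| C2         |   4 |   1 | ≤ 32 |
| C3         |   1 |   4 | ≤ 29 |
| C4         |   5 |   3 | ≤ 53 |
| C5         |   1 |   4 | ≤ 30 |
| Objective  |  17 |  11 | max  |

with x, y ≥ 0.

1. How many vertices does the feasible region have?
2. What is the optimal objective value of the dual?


1. 5
2. 163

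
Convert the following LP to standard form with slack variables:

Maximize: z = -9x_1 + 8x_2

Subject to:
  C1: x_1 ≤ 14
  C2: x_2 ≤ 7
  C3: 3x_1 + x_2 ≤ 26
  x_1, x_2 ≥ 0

max z = -9x_1 + 8x_2

s.t.
  x_1 + s1 = 14
  x_2 + s2 = 7
  3x_1 + x_2 + s3 = 26
  x_1, x_2, s1, s2, s3 ≥ 0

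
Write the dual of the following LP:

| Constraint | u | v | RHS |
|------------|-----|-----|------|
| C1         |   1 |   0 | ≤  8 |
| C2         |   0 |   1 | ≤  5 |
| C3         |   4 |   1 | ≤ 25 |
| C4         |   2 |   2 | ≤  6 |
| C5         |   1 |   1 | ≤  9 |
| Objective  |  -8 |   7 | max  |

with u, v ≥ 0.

Primal max cᵀx s.t. Ax ≤ b, x ≥ 0  →  Dual min bᵀy s.t. Aᵀy ≥ c, y ≥ 0.

Minimize: z = 8y1 + 5y2 + 25y3 + 6y4 + 9y5

Subject to:
  y1 + 4y3 + 2y4 + y5 ≥ -8
  y2 + y3 + 2y4 + y5 ≥ 7
  y1, y2, y3, y4, y5 ≥ 0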